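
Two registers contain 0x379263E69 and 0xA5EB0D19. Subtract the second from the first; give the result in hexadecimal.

Subtract column by column in base 16:
  9-9 → 0
  6-1 → 5
  E-D → 1
  3-0 → 3
  6-B → B (borrow)
  2-E-1 → 3 (borrow)
  9-5-1 → 3
  7-A → D (borrow)
  3-0-1 → 2

0x2D33B3150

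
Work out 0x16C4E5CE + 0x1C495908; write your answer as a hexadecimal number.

0x330E3ED6

Add column by column in base 16, right to left:
  E+8 = 6 carry 1
  C+0+1 = D
  5+9 = E
  E+5 = 3 carry 1
  4+9+1 = E
  C+4 = 0 carry 1
  6+C+1 = 3 carry 1
  1+1+1 = 3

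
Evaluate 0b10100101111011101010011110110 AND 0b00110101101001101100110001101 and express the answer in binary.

0b00100101101001101000010000100

AND bit by bit (1 only where both bits are 1):
  10100101111011101010011110110
& 00110101101001101100110001101
= 00100101101001101000010000100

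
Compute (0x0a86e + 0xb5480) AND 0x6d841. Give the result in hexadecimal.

Add column by column in base 16, right to left:
  e+0 = e
  6+8 = e
  8+4 = c
  a+5 = f
  0+b = b
Sum = 0xbfcee; now AND with 0x6d841:
  b&6=2, f&d=d, c&8=8, e&4=4, e&1=0

0x2d840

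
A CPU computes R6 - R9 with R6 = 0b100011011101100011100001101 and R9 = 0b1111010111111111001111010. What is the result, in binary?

0b10100000101100100010010011

Subtract column by column in base 2:
  1-0 → 1
  0-1 → 1 (borrow)
  1-0-1 → 0
  1-1 → 0
  0-1 → 1 (borrow)
  0-1-1 → 0 (borrow)
  0-1-1 → 0 (borrow)
  0-0-1 → 1 (borrow)
  1-0-1 → 0
  1-1 → 0
  1-1 → 0
  0-1 → 1 (borrow)
  0-1-1 → 0 (borrow)
  0-1-1 → 0 (borrow)
  1-1-1 → 1 (borrow)
  1-1-1 → 1 (borrow)
  0-1-1 → 0 (borrow)
  1-1-1 → 1 (borrow)
  1-0-1 → 0
  1-1 → 0
  0-0 → 0
  1-1 → 0
  1-1 → 0
  0-1 → 1 (borrow)
  0-1-1 → 0 (borrow)
  0-0-1 → 1 (borrow)
  1-0-1 → 0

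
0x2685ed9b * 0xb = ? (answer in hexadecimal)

0x1a7c135a9

Multiply each base-16 digit by 11, carrying:
  b×11 = 121 → write 9 carry 7
  9×11+7 = 106 → write a carry 6
  d×11+6 = 149 → write 5 carry 9
  e×11+9 = 163 → write 3 carry 10
  5×11+10 = 65 → write 1 carry 4
  8×11+4 = 92 → write c carry 5
  6×11+5 = 71 → write 7 carry 4
  2×11+4 = 26 → write a carry 1
  remaining carry: 1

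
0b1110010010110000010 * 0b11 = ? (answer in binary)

0b101010111000010000110

Multiply each base-2 digit by 3, carrying:
  0×3 = 0 → write 0
  1×3 = 3 → write 1 carry 1
  0×3+1 = 1 → write 1
  0×3 = 0 → write 0
  0×3 = 0 → write 0
  0×3 = 0 → write 0
  0×3 = 0 → write 0
  1×3 = 3 → write 1 carry 1
  1×3+1 = 4 → write 0 carry 2
  0×3+2 = 2 → write 0 carry 1
  1×3+1 = 4 → write 0 carry 2
  0×3+2 = 2 → write 0 carry 1
  0×3+1 = 1 → write 1
  1×3 = 3 → write 1 carry 1
  0×3+1 = 1 → write 1
  0×3 = 0 → write 0
  1×3 = 3 → write 1 carry 1
  1×3+1 = 4 → write 0 carry 2
  1×3+2 = 5 → write 1 carry 2
  remaining carry: 10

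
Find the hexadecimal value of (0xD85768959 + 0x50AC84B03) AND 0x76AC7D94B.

Add column by column in base 16, right to left:
  9+3 = C
  5+0 = 5
  9+B = 4 carry 1
  8+4+1 = D
  6+8 = E
  7+C = 3 carry 1
  5+A+1 = 0 carry 1
  8+0+1 = 9
  D+5 = 2 carry 1
  final carry 1
Sum = 0x12903ED45C; now AND with 0x76AC7D94B:
  1&0=0, 2&7=2, 9&6=0, 0&A=0, 3&C=0, E&7=6, D&D=D, 4&9=0, 5&4=4, C&B=8

0x20006D048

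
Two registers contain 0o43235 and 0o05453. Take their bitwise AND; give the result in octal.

0o01011

AND each oct digit independently (no carries):
  4&0=0, 3&5=1, 2&4=0, 3&5=1, 5&3=1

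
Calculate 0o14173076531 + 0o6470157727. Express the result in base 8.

Add column by column in base 8, right to left:
  1+7 = 0 carry 1
  3+2+1 = 6
  5+7 = 4 carry 1
  6+7+1 = 6 carry 1
  7+5+1 = 5 carry 1
  0+1+1 = 2
  3+0 = 3
  7+7 = 6 carry 1
  1+4+1 = 6
  4+6 = 2 carry 1
  1+0+1 = 2

0o22663256460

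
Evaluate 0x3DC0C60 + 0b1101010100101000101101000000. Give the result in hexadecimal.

0x112E97A0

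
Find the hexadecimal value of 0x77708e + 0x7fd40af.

0x874b13d

Add column by column in base 16, right to left:
  e+f = d carry 1
  8+a+1 = 3 carry 1
  0+0+1 = 1
  7+4 = b
  7+d = 4 carry 1
  7+f+1 = 7 carry 1
  0+7+1 = 8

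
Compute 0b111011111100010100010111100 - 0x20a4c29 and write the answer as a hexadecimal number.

0x573dc93

0b111011111100010100010111100 = 0x77e28bc in hexadecimal.
Subtract column by column in base 16:
  c-9 → 3
  b-2 → 9
  8-c → c (borrow)
  2-4-1 → d (borrow)
  e-a-1 → 3
  7-0 → 7
  7-2 → 5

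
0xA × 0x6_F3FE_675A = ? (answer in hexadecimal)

0x4587F00984

Multiply each base-16 digit by 10, carrying:
  A×10 = 100 → write 4 carry 6
  5×10+6 = 56 → write 8 carry 3
  7×10+3 = 73 → write 9 carry 4
  6×10+4 = 64 → write 0 carry 4
  E×10+4 = 144 → write 0 carry 9
  F×10+9 = 159 → write F carry 9
  3×10+9 = 39 → write 7 carry 2
  F×10+2 = 152 → write 8 carry 9
  6×10+9 = 69 → write 5 carry 4
  remaining carry: 4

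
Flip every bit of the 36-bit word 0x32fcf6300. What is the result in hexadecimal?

Each hex digit d becomes f−d:
  3→c, 2→d, f→0, c→3, f→0, 6→9, 3→c, 0→f, 0→f

0xcd0309cff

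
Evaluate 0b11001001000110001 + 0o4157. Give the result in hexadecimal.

0b11001001000110001 = 0x19231 in hexadecimal.
0o4157 = 0x86f in hexadecimal.
Add column by column in base 16, right to left:
  1+f = 0 carry 1
  3+6+1 = a
  2+8 = a
  9+0 = 9
  1+0 = 1

0x19aa0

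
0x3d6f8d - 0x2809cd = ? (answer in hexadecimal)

Subtract column by column in base 16:
  d-d → 0
  8-c → c (borrow)
  f-9-1 → 5
  6-0 → 6
  d-8 → 5
  3-2 → 1

0x1565c0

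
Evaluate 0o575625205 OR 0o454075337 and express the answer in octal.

0o575675337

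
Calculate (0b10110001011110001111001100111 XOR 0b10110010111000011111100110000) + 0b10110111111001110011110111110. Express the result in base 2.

0b10111011100000000100100010101

First 0b10110001011110001111001100111 XOR 0b10110010111000011111100110000 = 0b00000011100110010000101010111.
Add column by column in base 2, right to left:
  1+0 = 1
  1+1 = 0 carry 1
  1+1+1 = 1 carry 1
  0+1+1 = 0 carry 1
  1+1+1 = 1 carry 1
  0+1+1 = 0 carry 1
  1+0+1 = 0 carry 1
  0+1+1 = 0 carry 1
  1+1+1 = 1 carry 1
  0+1+1 = 0 carry 1
  0+1+1 = 0 carry 1
  0+0+1 = 1
  0+0 = 0
  1+1 = 0 carry 1
  0+1+1 = 0 carry 1
  0+1+1 = 0 carry 1
  1+0+1 = 0 carry 1
  1+0+1 = 0 carry 1
  0+1+1 = 0 carry 1
  0+1+1 = 0 carry 1
  1+1+1 = 1 carry 1
  1+1+1 = 1 carry 1
  1+1+1 = 1 carry 1
  0+1+1 = 0 carry 1
  0+0+1 = 1
  0+1 = 1
  0+1 = 1
  0+0 = 0
  0+1 = 1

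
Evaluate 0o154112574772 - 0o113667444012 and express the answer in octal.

0o40223130760

Subtract column by column in base 8:
  2-2 → 0
  7-1 → 6
  7-0 → 7
  4-4 → 0
  7-4 → 3
  5-4 → 1
  2-7 → 3 (borrow)
  1-6-1 → 2 (borrow)
  1-6-1 → 2 (borrow)
  4-3-1 → 0
  5-1 → 4
  1-1 → 0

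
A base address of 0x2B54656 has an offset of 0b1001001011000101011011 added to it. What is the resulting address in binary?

0b10110110011111011110110001

0x2B54656 = 0b10101101010100011001010110 in binary.
Add column by column in base 2, right to left:
  0+1 = 1
  1+1 = 0 carry 1
  1+0+1 = 0 carry 1
  0+1+1 = 0 carry 1
  1+1+1 = 1 carry 1
  0+0+1 = 1
  1+1 = 0 carry 1
  0+0+1 = 1
  0+1 = 1
  1+0 = 1
  1+0 = 1
  0+0 = 0
  0+1 = 1
  0+1 = 1
  1+0 = 1
  0+1 = 1
  1+0 = 1
  0+0 = 0
  1+1 = 0 carry 1
  0+0+1 = 1
  1+0 = 1
  1+1 = 0 carry 1
  0+0+1 = 1
  1+0 = 1
  0+0 = 0
  1+0 = 1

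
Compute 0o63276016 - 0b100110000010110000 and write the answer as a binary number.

0o63276016 = 0b110011010111110000001110 in binary.
Subtract column by column in base 2:
  0-0 → 0
  1-0 → 1
  1-0 → 1
  1-0 → 1
  0-1 → 1 (borrow)
  0-1-1 → 0 (borrow)
  0-0-1 → 1 (borrow)
  0-1-1 → 0 (borrow)
  0-0-1 → 1 (borrow)
  0-0-1 → 1 (borrow)
  1-0-1 → 0
  1-0 → 1
  1-0 → 1
  1-1 → 0
  1-1 → 0
  0-0 → 0
  1-0 → 1
  0-1 → 1 (borrow)
  1-0-1 → 0
  1-0 → 1
  0-0 → 0
  0-0 → 0
  1-0 → 1
  1-0 → 1

0b110010110001101101011110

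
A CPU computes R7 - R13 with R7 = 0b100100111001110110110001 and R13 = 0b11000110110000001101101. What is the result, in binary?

0b1100000011110101000100

Subtract column by column in base 2:
  1-1 → 0
  0-0 → 0
  0-1 → 1 (borrow)
  0-1-1 → 0 (borrow)
  1-0-1 → 0
  1-1 → 0
  0-1 → 1 (borrow)
  1-0-1 → 0
  1-0 → 1
  0-0 → 0
  1-0 → 1
  1-0 → 1
  1-0 → 1
  0-1 → 1 (borrow)
  0-1-1 → 0 (borrow)
  1-0-1 → 0
  1-1 → 0
  1-1 → 0
  0-0 → 0
  0-0 → 0
  1-0 → 1
  0-1 → 1 (borrow)
  0-1-1 → 0 (borrow)
  1-0-1 → 0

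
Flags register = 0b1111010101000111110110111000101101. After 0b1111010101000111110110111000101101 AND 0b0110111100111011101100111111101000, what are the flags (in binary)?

AND bit by bit (1 only where both bits are 1):
  1111010101000111110110111000101101
& 0110111100111011101100111111101000
= 0110010100000011100100111000101000

0b0110010100000011100100111000101000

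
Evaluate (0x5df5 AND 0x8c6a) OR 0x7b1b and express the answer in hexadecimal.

0x7f7b

0x5df5 AND 0x8c6a = 0x0c60.
Then OR with 0x7b1b.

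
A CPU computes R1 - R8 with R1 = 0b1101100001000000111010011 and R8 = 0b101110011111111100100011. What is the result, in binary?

Subtract column by column in base 2:
  1-1 → 0
  1-1 → 0
  0-0 → 0
  0-0 → 0
  1-0 → 1
  0-1 → 1 (borrow)
  1-0-1 → 0
  1-0 → 1
  1-1 → 0
  0-1 → 1 (borrow)
  0-1-1 → 0 (borrow)
  0-1-1 → 0 (borrow)
  0-1-1 → 0 (borrow)
  0-1-1 → 0 (borrow)
  0-1-1 → 0 (borrow)
  1-1-1 → 1 (borrow)
  0-1-1 → 0 (borrow)
  0-0-1 → 1 (borrow)
  0-0-1 → 1 (borrow)
  0-1-1 → 0 (borrow)
  1-1-1 → 1 (borrow)
  1-1-1 → 1 (borrow)
  0-0-1 → 1 (borrow)
  1-1-1 → 1 (borrow)
  1-0-1 → 0

0b111101101000001010110000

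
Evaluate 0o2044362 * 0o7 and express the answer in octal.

Multiply each base-8 digit by 7, carrying:
  2×7 = 14 → write 6 carry 1
  6×7+1 = 43 → write 3 carry 5
  3×7+5 = 26 → write 2 carry 3
  4×7+3 = 31 → write 7 carry 3
  4×7+3 = 31 → write 7 carry 3
  0×7+3 = 3 → write 3
  2×7 = 14 → write 6 carry 1
  remaining carry: 1

0o16377236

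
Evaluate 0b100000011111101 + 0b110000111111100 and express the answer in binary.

Add column by column in base 2, right to left:
  1+0 = 1
  0+0 = 0
  1+1 = 0 carry 1
  1+1+1 = 1 carry 1
  1+1+1 = 1 carry 1
  1+1+1 = 1 carry 1
  1+1+1 = 1 carry 1
  1+1+1 = 1 carry 1
  0+1+1 = 0 carry 1
  0+0+1 = 1
  0+0 = 0
  0+0 = 0
  0+0 = 0
  0+1 = 1
  1+1 = 0 carry 1
  final carry 1

0b1010001011111001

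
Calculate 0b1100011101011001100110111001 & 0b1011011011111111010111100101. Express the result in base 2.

0b1000011001011001000110100001

AND bit by bit (1 only where both bits are 1):
  1100011101011001100110111001
& 1011011011111111010111100101
= 1000011001011001000110100001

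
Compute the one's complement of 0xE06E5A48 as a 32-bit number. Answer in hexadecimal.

0x1F91A5B7

Each hex digit d becomes F−d:
  E→1, 0→F, 6→9, E→1, 5→A, A→5, 4→B, 8→7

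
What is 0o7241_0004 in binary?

Each octal digit is 3 bits: 7=111 2=010 4=100 1=001 0=000 0=000 0=000 4=100.

0b111010100001000000000100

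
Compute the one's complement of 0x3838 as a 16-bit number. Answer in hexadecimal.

Each hex digit d becomes F−d:
  3→C, 8→7, 3→C, 8→7

0xC7C7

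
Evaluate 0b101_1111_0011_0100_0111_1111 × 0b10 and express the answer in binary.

Multiply each base-2 digit by 2, carrying:
  1×2 = 2 → write 0 carry 1
  1×2+1 = 3 → write 1 carry 1
  1×2+1 = 3 → write 1 carry 1
  1×2+1 = 3 → write 1 carry 1
  1×2+1 = 3 → write 1 carry 1
  1×2+1 = 3 → write 1 carry 1
  1×2+1 = 3 → write 1 carry 1
  0×2+1 = 1 → write 1
  0×2 = 0 → write 0
  0×2 = 0 → write 0
  1×2 = 2 → write 0 carry 1
  0×2+1 = 1 → write 1
  1×2 = 2 → write 0 carry 1
  1×2+1 = 3 → write 1 carry 1
  0×2+1 = 1 → write 1
  0×2 = 0 → write 0
  1×2 = 2 → write 0 carry 1
  1×2+1 = 3 → write 1 carry 1
  1×2+1 = 3 → write 1 carry 1
  1×2+1 = 3 → write 1 carry 1
  1×2+1 = 3 → write 1 carry 1
  0×2+1 = 1 → write 1
  1×2 = 2 → write 0 carry 1
  remaining carry: 1

0b101111100110100011111110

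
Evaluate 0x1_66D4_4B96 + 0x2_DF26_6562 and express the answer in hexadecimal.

Add column by column in base 16, right to left:
  6+2 = 8
  9+6 = F
  B+5 = 0 carry 1
  4+6+1 = B
  4+6 = A
  D+2 = F
  6+F = 5 carry 1
  6+D+1 = 4 carry 1
  1+2+1 = 4

0x445FAB0F8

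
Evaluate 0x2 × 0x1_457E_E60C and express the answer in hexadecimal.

Multiply each base-16 digit by 2, carrying:
  C×2 = 24 → write 8 carry 1
  0×2+1 = 1 → write 1
  6×2 = 12 → write C
  E×2 = 28 → write C carry 1
  E×2+1 = 29 → write D carry 1
  7×2+1 = 15 → write F
  5×2 = 10 → write A
  4×2 = 8 → write 8
  1×2 = 2 → write 2

0x28AFDCC18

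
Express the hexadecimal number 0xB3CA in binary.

0b1011001111001010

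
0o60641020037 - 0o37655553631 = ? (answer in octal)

0o20763244206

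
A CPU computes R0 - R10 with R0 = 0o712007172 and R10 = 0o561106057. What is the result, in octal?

0o130701113

Subtract column by column in base 8:
  2-7 → 3 (borrow)
  7-5-1 → 1
  1-0 → 1
  7-6 → 1
  0-0 → 0
  0-1 → 7 (borrow)
  2-1-1 → 0
  1-6 → 3 (borrow)
  7-5-1 → 1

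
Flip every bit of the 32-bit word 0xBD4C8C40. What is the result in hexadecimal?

Each hex digit d becomes F−d:
  B→4, D→2, 4→B, C→3, 8→7, C→3, 4→B, 0→F

0x42B373BF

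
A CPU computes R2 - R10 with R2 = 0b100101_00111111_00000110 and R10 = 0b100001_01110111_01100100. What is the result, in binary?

Subtract column by column in base 2:
  0-0 → 0
  1-0 → 1
  1-1 → 0
  0-0 → 0
  0-0 → 0
  0-1 → 1 (borrow)
  0-1-1 → 0 (borrow)
  0-0-1 → 1 (borrow)
  1-1-1 → 1 (borrow)
  1-1-1 → 1 (borrow)
  1-1-1 → 1 (borrow)
  1-0-1 → 0
  1-1 → 0
  1-1 → 0
  0-1 → 1 (borrow)
  0-0-1 → 1 (borrow)
  1-1-1 → 1 (borrow)
  0-0-1 → 1 (borrow)
  1-0-1 → 0
  0-0 → 0
  0-0 → 0
  1-1 → 0

0b111100011110100010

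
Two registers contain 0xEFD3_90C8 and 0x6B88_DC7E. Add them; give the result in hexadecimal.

0x15B5C6D46

Add column by column in base 16, right to left:
  8+E = 6 carry 1
  C+7+1 = 4 carry 1
  0+C+1 = D
  9+D = 6 carry 1
  3+8+1 = C
  D+8 = 5 carry 1
  F+B+1 = B carry 1
  E+6+1 = 5 carry 1
  final carry 1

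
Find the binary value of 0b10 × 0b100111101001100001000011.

Multiply each base-2 digit by 2, carrying:
  1×2 = 2 → write 0 carry 1
  1×2+1 = 3 → write 1 carry 1
  0×2+1 = 1 → write 1
  0×2 = 0 → write 0
  0×2 = 0 → write 0
  0×2 = 0 → write 0
  1×2 = 2 → write 0 carry 1
  0×2+1 = 1 → write 1
  0×2 = 0 → write 0
  0×2 = 0 → write 0
  0×2 = 0 → write 0
  1×2 = 2 → write 0 carry 1
  1×2+1 = 3 → write 1 carry 1
  0×2+1 = 1 → write 1
  0×2 = 0 → write 0
  1×2 = 2 → write 0 carry 1
  0×2+1 = 1 → write 1
  1×2 = 2 → write 0 carry 1
  1×2+1 = 3 → write 1 carry 1
  1×2+1 = 3 → write 1 carry 1
  1×2+1 = 3 → write 1 carry 1
  0×2+1 = 1 → write 1
  0×2 = 0 → write 0
  1×2 = 2 → write 0 carry 1
  remaining carry: 1

0b1001111010011000010000110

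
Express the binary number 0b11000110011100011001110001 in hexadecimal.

0x319c671

Group the bits into nibbles: 0011 0001 1001 1100 0110 0111 0001 → 319c671.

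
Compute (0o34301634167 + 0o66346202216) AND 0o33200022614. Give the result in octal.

0o22200022404

Add column by column in base 8, right to left:
  7+6 = 5 carry 1
  6+1+1 = 0 carry 1
  1+2+1 = 4
  4+2 = 6
  3+0 = 3
  6+2 = 0 carry 1
  1+6+1 = 0 carry 1
  0+4+1 = 5
  3+3 = 6
  4+6 = 2 carry 1
  3+6+1 = 2 carry 1
  final carry 1
Sum = 0o122650036405; now AND with 0o33200022614:
  1&0=0, 2&3=2, 2&3=2, 6&2=2, 5&0=0, 0&0=0, 0&0=0, 3&2=2, 6&2=2, 4&6=4, 0&1=0, 5&4=4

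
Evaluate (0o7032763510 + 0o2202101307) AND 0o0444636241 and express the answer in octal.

0o4024001

Add column by column in base 8, right to left:
  0+7 = 7
  1+0 = 1
  5+3 = 0 carry 1
  3+1+1 = 5
  6+0 = 6
  7+1 = 0 carry 1
  2+2+1 = 5
  3+0 = 3
  0+2 = 2
  7+2 = 1 carry 1
  final carry 1
Sum = 0o11235065017; now AND with 0o0444636241:
  1&0=0, 1&0=0, 2&4=0, 3&4=0, 5&4=4, 0&6=0, 6&3=2, 5&6=4, 0&2=0, 1&4=0, 7&1=1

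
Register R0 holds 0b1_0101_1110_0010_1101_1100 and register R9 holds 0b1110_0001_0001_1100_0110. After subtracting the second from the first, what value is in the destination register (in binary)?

Subtract column by column in base 2:
  0-0 → 0
  0-1 → 1 (borrow)
  1-1-1 → 1 (borrow)
  1-0-1 → 0
  1-0 → 1
  0-0 → 0
  1-1 → 0
  1-1 → 0
  0-1 → 1 (borrow)
  1-0-1 → 0
  0-0 → 0
  0-0 → 0
  0-1 → 1 (borrow)
  1-0-1 → 0
  1-0 → 1
  1-0 → 1
  1-0 → 1
  0-1 → 1 (borrow)
  1-1-1 → 1 (borrow)
  0-1-1 → 0 (borrow)
  1-0-1 → 0

0b1111101000100010110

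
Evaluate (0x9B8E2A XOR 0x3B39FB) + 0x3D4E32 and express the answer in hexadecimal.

0xDE0603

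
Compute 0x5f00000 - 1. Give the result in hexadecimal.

The trailing 5 digits are 0, so subtracting 1 borrows through: they become F and the next digit up decrements.

0x5efffff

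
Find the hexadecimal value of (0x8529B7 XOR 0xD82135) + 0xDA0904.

0x1371186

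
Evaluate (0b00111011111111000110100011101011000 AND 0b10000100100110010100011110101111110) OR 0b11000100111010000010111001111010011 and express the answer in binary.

0b00111011111111000110100011101011000 AND 0b10000100100110010100011110101111110 = 0b00000000100110000100000010101011000.
Then OR with 0b11000100111010000010111001111010011.

0b11000100111110000110111011111011011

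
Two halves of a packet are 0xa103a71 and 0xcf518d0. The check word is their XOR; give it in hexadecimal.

0x6e522a1

XOR each hex digit independently (no carries):
  a^c=6, 1^f=e, 0^5=5, 3^1=2, a^8=2, 7^d=a, 1^0=1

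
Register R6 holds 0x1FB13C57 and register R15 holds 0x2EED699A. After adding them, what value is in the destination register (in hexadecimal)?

Add column by column in base 16, right to left:
  7+A = 1 carry 1
  5+9+1 = F
  C+9 = 5 carry 1
  3+6+1 = A
  1+D = E
  B+E = 9 carry 1
  F+E+1 = E carry 1
  1+2+1 = 4

0x4E9EA5F1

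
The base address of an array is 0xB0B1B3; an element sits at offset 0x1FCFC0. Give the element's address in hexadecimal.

Add column by column in base 16, right to left:
  3+0 = 3
  B+C = 7 carry 1
  1+F+1 = 1 carry 1
  B+C+1 = 8 carry 1
  0+F+1 = 0 carry 1
  B+1+1 = D

0xD08173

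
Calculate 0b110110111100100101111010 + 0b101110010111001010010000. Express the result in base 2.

Add column by column in base 2, right to left:
  0+0 = 0
  1+0 = 1
  0+0 = 0
  1+0 = 1
  1+1 = 0 carry 1
  1+0+1 = 0 carry 1
  1+0+1 = 0 carry 1
  0+1+1 = 0 carry 1
  1+0+1 = 0 carry 1
  0+1+1 = 0 carry 1
  0+0+1 = 1
  1+0 = 1
  0+1 = 1
  0+1 = 1
  1+1 = 0 carry 1
  1+0+1 = 0 carry 1
  1+1+1 = 1 carry 1
  1+0+1 = 0 carry 1
  0+0+1 = 1
  1+1 = 0 carry 1
  1+1+1 = 1 carry 1
  0+1+1 = 0 carry 1
  1+0+1 = 0 carry 1
  1+1+1 = 1 carry 1
  final carry 1

0b1100101010011110000001010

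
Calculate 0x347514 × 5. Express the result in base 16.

0x1064964

Multiply each base-16 digit by 5, carrying:
  4×5 = 20 → write 4 carry 1
  1×5+1 = 6 → write 6
  5×5 = 25 → write 9 carry 1
  7×5+1 = 36 → write 4 carry 2
  4×5+2 = 22 → write 6 carry 1
  3×5+1 = 16 → write 0 carry 1
  remaining carry: 1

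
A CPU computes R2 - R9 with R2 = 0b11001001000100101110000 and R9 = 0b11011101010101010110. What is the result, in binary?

0b10101101011010000011010

Subtract column by column in base 2:
  0-0 → 0
  0-1 → 1 (borrow)
  0-1-1 → 0 (borrow)
  0-0-1 → 1 (borrow)
  1-1-1 → 1 (borrow)
  1-0-1 → 0
  1-1 → 0
  0-0 → 0
  1-1 → 0
  0-0 → 0
  0-1 → 1 (borrow)
  1-0-1 → 0
  0-1 → 1 (borrow)
  0-0-1 → 1 (borrow)
  0-1-1 → 0 (borrow)
  1-1-1 → 1 (borrow)
  0-1-1 → 0 (borrow)
  0-0-1 → 1 (borrow)
  1-1-1 → 1 (borrow)
  0-1-1 → 0 (borrow)
  0-0-1 → 1 (borrow)
  1-0-1 → 0
  1-0 → 1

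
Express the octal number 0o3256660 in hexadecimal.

0xD5DB0

Each octal digit is 3 bits: 3=011 2=010 5=101 6=110 6=110 6=110 0=000.
Group the bits into nibbles: 1101 0101 1101 1011 0000 → D5DB0.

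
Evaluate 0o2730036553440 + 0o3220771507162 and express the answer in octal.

Add column by column in base 8, right to left:
  0+2 = 2
  4+6 = 2 carry 1
  4+1+1 = 6
  3+7 = 2 carry 1
  5+0+1 = 6
  5+5 = 2 carry 1
  6+1+1 = 0 carry 1
  3+7+1 = 3 carry 1
  0+7+1 = 0 carry 1
  0+0+1 = 1
  3+2 = 5
  7+2 = 1 carry 1
  2+3+1 = 6

0o6151030262622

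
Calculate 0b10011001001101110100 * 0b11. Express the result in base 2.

Multiply each base-2 digit by 3, carrying:
  0×3 = 0 → write 0
  0×3 = 0 → write 0
  1×3 = 3 → write 1 carry 1
  0×3+1 = 1 → write 1
  1×3 = 3 → write 1 carry 1
  1×3+1 = 4 → write 0 carry 2
  1×3+2 = 5 → write 1 carry 2
  0×3+2 = 2 → write 0 carry 1
  1×3+1 = 4 → write 0 carry 2
  1×3+2 = 5 → write 1 carry 2
  0×3+2 = 2 → write 0 carry 1
  0×3+1 = 1 → write 1
  1×3 = 3 → write 1 carry 1
  0×3+1 = 1 → write 1
  0×3 = 0 → write 0
  1×3 = 3 → write 1 carry 1
  1×3+1 = 4 → write 0 carry 2
  0×3+2 = 2 → write 0 carry 1
  0×3+1 = 1 → write 1
  1×3 = 3 → write 1 carry 1
  remaining carry: 1

0b111001011101001011100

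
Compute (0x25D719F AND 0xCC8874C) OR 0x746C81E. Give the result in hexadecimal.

0x25D719F AND 0xCC8874C = 0x048010C.
Then OR with 0x746C81E.

0x74EC91E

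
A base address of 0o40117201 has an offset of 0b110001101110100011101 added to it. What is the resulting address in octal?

0o46275636

0b110001101110100011101 = 0o6156435 in octal.
Add column by column in base 8, right to left:
  1+5 = 6
  0+3 = 3
  2+4 = 6
  7+6 = 5 carry 1
  1+5+1 = 7
  1+1 = 2
  0+6 = 6
  4+0 = 4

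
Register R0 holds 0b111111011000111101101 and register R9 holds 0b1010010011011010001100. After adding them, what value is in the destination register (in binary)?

0b10010001110100001111001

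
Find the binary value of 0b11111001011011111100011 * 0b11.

0b1011101100010011110101001

Multiply each base-2 digit by 3, carrying:
  1×3 = 3 → write 1 carry 1
  1×3+1 = 4 → write 0 carry 2
  0×3+2 = 2 → write 0 carry 1
  0×3+1 = 1 → write 1
  0×3 = 0 → write 0
  1×3 = 3 → write 1 carry 1
  1×3+1 = 4 → write 0 carry 2
  1×3+2 = 5 → write 1 carry 2
  1×3+2 = 5 → write 1 carry 2
  1×3+2 = 5 → write 1 carry 2
  1×3+2 = 5 → write 1 carry 2
  0×3+2 = 2 → write 0 carry 1
  1×3+1 = 4 → write 0 carry 2
  1×3+2 = 5 → write 1 carry 2
  0×3+2 = 2 → write 0 carry 1
  1×3+1 = 4 → write 0 carry 2
  0×3+2 = 2 → write 0 carry 1
  0×3+1 = 1 → write 1
  1×3 = 3 → write 1 carry 1
  1×3+1 = 4 → write 0 carry 2
  1×3+2 = 5 → write 1 carry 2
  1×3+2 = 5 → write 1 carry 2
  1×3+2 = 5 → write 1 carry 2
  remaining carry: 10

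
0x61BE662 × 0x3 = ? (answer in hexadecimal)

0x1253B326

Multiply each base-16 digit by 3, carrying:
  2×3 = 6 → write 6
  6×3 = 18 → write 2 carry 1
  6×3+1 = 19 → write 3 carry 1
  E×3+1 = 43 → write B carry 2
  B×3+2 = 35 → write 3 carry 2
  1×3+2 = 5 → write 5
  6×3 = 18 → write 2 carry 1
  remaining carry: 1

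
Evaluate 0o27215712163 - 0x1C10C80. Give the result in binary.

0o27215712163 = 0b10111010001101111001010001110011 in binary.
0x1C10C80 = 0b1110000010000110010000000 in binary.
Subtract column by column in base 2:
  1-0 → 1
  1-0 → 1
  0-0 → 0
  0-0 → 0
  1-0 → 1
  1-0 → 1
  1-0 → 1
  0-1 → 1 (borrow)
  0-0-1 → 1 (borrow)
  0-0-1 → 1 (borrow)
  1-1-1 → 1 (borrow)
  0-1-1 → 0 (borrow)
  1-0-1 → 0
  0-0 → 0
  0-0 → 0
  1-0 → 1
  1-1 → 0
  1-0 → 1
  1-0 → 1
  0-0 → 0
  1-0 → 1
  1-0 → 1
  0-1 → 1 (borrow)
  0-1-1 → 0 (borrow)
  0-1-1 → 0 (borrow)
  1-0-1 → 0
  0-0 → 0
  1-0 → 1
  1-0 → 1
  1-0 → 1
  0-0 → 0
  1-0 → 1

0b10111000011101101000011111110011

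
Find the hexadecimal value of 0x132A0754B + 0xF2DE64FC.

Add column by column in base 16, right to left:
  B+C = 7 carry 1
  4+F+1 = 4 carry 1
  5+4+1 = A
  7+6 = D
  0+E = E
  A+D = 7 carry 1
  2+2+1 = 5
  3+F = 2 carry 1
  1+0+1 = 2

0x2257EDA47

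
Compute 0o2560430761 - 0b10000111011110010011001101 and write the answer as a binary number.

0b10011101001000100110100100100

0o2560430761 = 0b10101110000100011000111110001 in binary.
Subtract column by column in base 2:
  1-1 → 0
  0-0 → 0
  0-1 → 1 (borrow)
  0-1-1 → 0 (borrow)
  1-0-1 → 0
  1-0 → 1
  1-1 → 0
  1-1 → 0
  1-0 → 1
  0-0 → 0
  0-1 → 1 (borrow)
  0-0-1 → 1 (borrow)
  1-0-1 → 0
  1-1 → 0
  0-1 → 1 (borrow)
  0-1-1 → 0 (borrow)
  0-1-1 → 0 (borrow)
  1-0-1 → 0
  0-1 → 1 (borrow)
  0-1-1 → 0 (borrow)
  0-1-1 → 0 (borrow)
  0-0-1 → 1 (borrow)
  1-0-1 → 0
  1-0 → 1
  1-0 → 1
  0-1 → 1 (borrow)
  1-0-1 → 0
  0-0 → 0
  1-0 → 1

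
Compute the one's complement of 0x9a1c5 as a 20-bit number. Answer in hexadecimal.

0x65e3a

Each hex digit d becomes f−d:
  9→6, a→5, 1→e, c→3, 5→a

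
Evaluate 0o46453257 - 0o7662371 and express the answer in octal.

Subtract column by column in base 8:
  7-1 → 6
  5-7 → 6 (borrow)
  2-3-1 → 6 (borrow)
  3-2-1 → 0
  5-6 → 7 (borrow)
  4-6-1 → 5 (borrow)
  6-7-1 → 6 (borrow)
  4-0-1 → 3

0o36570666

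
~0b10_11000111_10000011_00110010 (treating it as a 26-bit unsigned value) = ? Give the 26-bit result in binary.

Invert each bit: 10110001111000001100110010 → 01001110000111110011001101.

0b01001110000111110011001101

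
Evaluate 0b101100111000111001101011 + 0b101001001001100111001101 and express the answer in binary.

Add column by column in base 2, right to left:
  1+1 = 0 carry 1
  1+0+1 = 0 carry 1
  0+1+1 = 0 carry 1
  1+1+1 = 1 carry 1
  0+0+1 = 1
  1+0 = 1
  1+1 = 0 carry 1
  0+1+1 = 0 carry 1
  0+1+1 = 0 carry 1
  1+0+1 = 0 carry 1
  1+0+1 = 0 carry 1
  1+1+1 = 1 carry 1
  0+1+1 = 0 carry 1
  0+0+1 = 1
  0+0 = 0
  1+1 = 0 carry 1
  1+0+1 = 0 carry 1
  1+0+1 = 0 carry 1
  0+1+1 = 0 carry 1
  0+0+1 = 1
  1+0 = 1
  1+1 = 0 carry 1
  0+0+1 = 1
  1+1 = 0 carry 1
  final carry 1

0b1010110000010100000111000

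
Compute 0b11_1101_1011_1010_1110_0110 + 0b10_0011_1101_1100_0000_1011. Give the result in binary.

0b11000011001011011110001

Add column by column in base 2, right to left:
  0+1 = 1
  1+1 = 0 carry 1
  1+0+1 = 0 carry 1
  0+1+1 = 0 carry 1
  0+0+1 = 1
  1+0 = 1
  1+0 = 1
  1+0 = 1
  0+0 = 0
  1+0 = 1
  0+1 = 1
  1+1 = 0 carry 1
  1+1+1 = 1 carry 1
  1+0+1 = 0 carry 1
  0+1+1 = 0 carry 1
  1+1+1 = 1 carry 1
  1+1+1 = 1 carry 1
  0+1+1 = 0 carry 1
  1+0+1 = 0 carry 1
  1+0+1 = 0 carry 1
  1+0+1 = 0 carry 1
  1+1+1 = 1 carry 1
  final carry 1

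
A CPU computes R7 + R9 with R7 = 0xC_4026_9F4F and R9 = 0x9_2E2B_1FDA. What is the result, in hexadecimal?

Add column by column in base 16, right to left:
  F+A = 9 carry 1
  4+D+1 = 2 carry 1
  F+F+1 = F carry 1
  9+1+1 = B
  6+B = 1 carry 1
  2+2+1 = 5
  0+E = E
  4+2 = 6
  C+9 = 5 carry 1
  final carry 1

0x156E51BF29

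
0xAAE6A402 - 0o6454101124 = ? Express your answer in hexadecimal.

0o6454101124 = 0x34B08254 in hexadecimal.
Subtract column by column in base 16:
  2-4 → E (borrow)
  0-5-1 → A (borrow)
  4-2-1 → 1
  A-8 → 2
  6-0 → 6
  E-B → 3
  A-4 → 6
  A-3 → 7

0x763621AE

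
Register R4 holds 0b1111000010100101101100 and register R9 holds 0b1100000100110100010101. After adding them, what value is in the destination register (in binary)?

0b11011000111011010000001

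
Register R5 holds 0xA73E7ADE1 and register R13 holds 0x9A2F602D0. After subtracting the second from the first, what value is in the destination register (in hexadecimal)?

0xD0F1AB11

Subtract column by column in base 16:
  1-0 → 1
  E-D → 1
  D-2 → B
  A-0 → A
  7-6 → 1
  E-F → F (borrow)
  3-2-1 → 0
  7-A → D (borrow)
  A-9-1 → 0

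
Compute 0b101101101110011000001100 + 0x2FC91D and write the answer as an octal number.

0o71527451

0b101101101110011000001100 = 0o55563014 in octal.
0x2FC91D = 0o13744435 in octal.
Add column by column in base 8, right to left:
  4+5 = 1 carry 1
  1+3+1 = 5
  0+4 = 4
  3+4 = 7
  6+4 = 2 carry 1
  5+7+1 = 5 carry 1
  5+3+1 = 1 carry 1
  5+1+1 = 7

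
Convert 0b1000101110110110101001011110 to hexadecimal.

Group the bits into nibbles: 1000 1011 1011 0110 1010 0101 1110 → 8BB6A5E.

0x8BB6A5E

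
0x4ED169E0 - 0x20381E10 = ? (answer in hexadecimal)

Subtract column by column in base 16:
  0-0 → 0
  E-1 → D
  9-E → B (borrow)
  6-1-1 → 4
  1-8 → 9 (borrow)
  D-3-1 → 9
  E-0 → E
  4-2 → 2

0x2E994BD0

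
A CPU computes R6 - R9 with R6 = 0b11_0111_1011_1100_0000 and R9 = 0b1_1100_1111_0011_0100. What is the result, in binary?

0b11010110010001100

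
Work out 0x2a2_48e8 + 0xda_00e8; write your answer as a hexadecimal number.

Add column by column in base 16, right to left:
  8+8 = 0 carry 1
  e+e+1 = d carry 1
  8+0+1 = 9
  4+0 = 4
  2+a = c
  a+d = 7 carry 1
  2+0+1 = 3

0x37c49d0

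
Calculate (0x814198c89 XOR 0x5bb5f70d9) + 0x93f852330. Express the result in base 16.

First 0x814198c89 XOR 0x5bb5f70d9 = 0xdaf46fc50.
Add column by column in base 16, right to left:
  0+0 = 0
  5+3 = 8
  c+3 = f
  f+2 = 1 carry 1
  6+5+1 = c
  4+8 = c
  f+f = e carry 1
  a+3+1 = e
  d+9 = 6 carry 1
  final carry 1

0x16eecc1f80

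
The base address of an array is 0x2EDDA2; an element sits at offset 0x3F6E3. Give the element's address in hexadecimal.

0x32D485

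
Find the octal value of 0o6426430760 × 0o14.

Multiply each base-8 digit by 12, carrying:
  0×12 = 0 → write 0
  6×12 = 72 → write 0 carry 9
  7×12+9 = 93 → write 5 carry 11
  0×12+11 = 11 → write 3 carry 1
  3×12+1 = 37 → write 5 carry 4
  4×12+4 = 52 → write 4 carry 6
  6×12+6 = 78 → write 6 carry 9
  2×12+9 = 33 → write 1 carry 4
  4×12+4 = 52 → write 4 carry 6
  6×12+6 = 78 → write 6 carry 9
  remaining carry: 11

0o116416453500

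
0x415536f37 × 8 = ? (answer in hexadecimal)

0x20aa9b79b8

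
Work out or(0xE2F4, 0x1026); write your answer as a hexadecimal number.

0xF2F6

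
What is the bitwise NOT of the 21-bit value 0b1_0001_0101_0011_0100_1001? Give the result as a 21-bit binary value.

0b011101010110010110110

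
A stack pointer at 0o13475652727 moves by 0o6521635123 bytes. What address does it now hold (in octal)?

Add column by column in base 8, right to left:
  7+3 = 2 carry 1
  2+2+1 = 5
  7+1 = 0 carry 1
  2+5+1 = 0 carry 1
  5+3+1 = 1 carry 1
  6+6+1 = 5 carry 1
  5+1+1 = 7
  7+2 = 1 carry 1
  4+5+1 = 2 carry 1
  3+6+1 = 2 carry 1
  1+0+1 = 2

0o22217510052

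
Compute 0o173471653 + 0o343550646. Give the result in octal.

Add column by column in base 8, right to left:
  3+6 = 1 carry 1
  5+4+1 = 2 carry 1
  6+6+1 = 5 carry 1
  1+0+1 = 2
  7+5 = 4 carry 1
  4+5+1 = 2 carry 1
  3+3+1 = 7
  7+4 = 3 carry 1
  1+3+1 = 5

0o537242521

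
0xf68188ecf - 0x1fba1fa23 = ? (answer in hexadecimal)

Subtract column by column in base 16:
  f-3 → c
  c-2 → a
  e-a → 4
  8-f → 9 (borrow)
  8-1-1 → 6
  1-a → 7 (borrow)
  8-b-1 → c (borrow)
  6-f-1 → 6 (borrow)
  f-1-1 → d

0xd6c7694ac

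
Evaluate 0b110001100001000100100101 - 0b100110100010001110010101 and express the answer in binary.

0b1010111110110110010000

Subtract column by column in base 2:
  1-1 → 0
  0-0 → 0
  1-1 → 0
  0-0 → 0
  0-1 → 1 (borrow)
  1-0-1 → 0
  0-0 → 0
  0-1 → 1 (borrow)
  1-1-1 → 1 (borrow)
  0-1-1 → 0 (borrow)
  0-0-1 → 1 (borrow)
  0-0-1 → 1 (borrow)
  1-0-1 → 0
  0-1 → 1 (borrow)
  0-0-1 → 1 (borrow)
  0-0-1 → 1 (borrow)
  0-0-1 → 1 (borrow)
  1-1-1 → 1 (borrow)
  1-0-1 → 0
  0-1 → 1 (borrow)
  0-1-1 → 0 (borrow)
  0-0-1 → 1 (borrow)
  1-0-1 → 0
  1-1 → 0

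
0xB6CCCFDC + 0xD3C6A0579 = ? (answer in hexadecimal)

Add column by column in base 16, right to left:
  C+9 = 5 carry 1
  D+7+1 = 5 carry 1
  F+5+1 = 5 carry 1
  C+0+1 = D
  C+A = 6 carry 1
  C+6+1 = 3 carry 1
  6+C+1 = 3 carry 1
  B+3+1 = F
  0+D = D

0xDF336D555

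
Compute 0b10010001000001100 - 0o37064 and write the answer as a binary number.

0o37064 = 0b11111000110100 in binary.
Subtract column by column in base 2:
  0-0 → 0
  0-0 → 0
  1-1 → 0
  1-0 → 1
  0-1 → 1 (borrow)
  0-1-1 → 0 (borrow)
  0-0-1 → 1 (borrow)
  0-0-1 → 1 (borrow)
  0-0-1 → 1 (borrow)
  1-1-1 → 1 (borrow)
  0-1-1 → 0 (borrow)
  0-1-1 → 0 (borrow)
  0-1-1 → 0 (borrow)
  1-1-1 → 1 (borrow)
  0-0-1 → 1 (borrow)
  0-0-1 → 1 (borrow)
  1-0-1 → 0

0b1110001111011000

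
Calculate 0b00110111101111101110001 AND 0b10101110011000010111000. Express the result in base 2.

0b00100110001000000110000

AND bit by bit (1 only where both bits are 1):
  00110111101111101110001
& 10101110011000010111000
= 00100110001000000110000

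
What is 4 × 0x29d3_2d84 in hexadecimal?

Multiply each base-16 digit by 4, carrying:
  4×4 = 16 → write 0 carry 1
  8×4+1 = 33 → write 1 carry 2
  d×4+2 = 54 → write 6 carry 3
  2×4+3 = 11 → write b
  3×4 = 12 → write c
  d×4 = 52 → write 4 carry 3
  9×4+3 = 39 → write 7 carry 2
  2×4+2 = 10 → write a

0xa74cb610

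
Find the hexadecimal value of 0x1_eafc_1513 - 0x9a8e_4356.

0x1506dd1bd

Subtract column by column in base 16:
  3-6 → d (borrow)
  1-5-1 → b (borrow)
  5-3-1 → 1
  1-4 → d (borrow)
  c-e-1 → d (borrow)
  f-8-1 → 6
  a-a → 0
  e-9 → 5
  1-0 → 1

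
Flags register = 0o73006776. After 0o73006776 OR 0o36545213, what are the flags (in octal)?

0o77547777

OR each oct digit independently (no carries):
  7|3=7, 3|6=7, 0|5=5, 0|4=4, 6|5=7, 7|2=7, 7|1=7, 6|3=7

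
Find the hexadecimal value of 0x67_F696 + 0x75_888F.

Add column by column in base 16, right to left:
  6+F = 5 carry 1
  9+8+1 = 2 carry 1
  6+8+1 = F
  F+8 = 7 carry 1
  7+5+1 = D
  6+7 = D

0xDD7F25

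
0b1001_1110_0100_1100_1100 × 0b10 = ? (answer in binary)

Multiply each base-2 digit by 2, carrying:
  0×2 = 0 → write 0
  0×2 = 0 → write 0
  1×2 = 2 → write 0 carry 1
  1×2+1 = 3 → write 1 carry 1
  0×2+1 = 1 → write 1
  0×2 = 0 → write 0
  1×2 = 2 → write 0 carry 1
  1×2+1 = 3 → write 1 carry 1
  0×2+1 = 1 → write 1
  0×2 = 0 → write 0
  1×2 = 2 → write 0 carry 1
  0×2+1 = 1 → write 1
  0×2 = 0 → write 0
  1×2 = 2 → write 0 carry 1
  1×2+1 = 3 → write 1 carry 1
  1×2+1 = 3 → write 1 carry 1
  1×2+1 = 3 → write 1 carry 1
  0×2+1 = 1 → write 1
  0×2 = 0 → write 0
  1×2 = 2 → write 0 carry 1
  remaining carry: 1

0b100111100100110011000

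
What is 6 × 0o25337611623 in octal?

Multiply each base-8 digit by 6, carrying:
  3×6 = 18 → write 2 carry 2
  2×6+2 = 14 → write 6 carry 1
  6×6+1 = 37 → write 5 carry 4
  1×6+4 = 10 → write 2 carry 1
  1×6+1 = 7 → write 7
  6×6 = 36 → write 4 carry 4
  7×6+4 = 46 → write 6 carry 5
  3×6+5 = 23 → write 7 carry 2
  3×6+2 = 20 → write 4 carry 2
  5×6+2 = 32 → write 0 carry 4
  2×6+4 = 16 → write 0 carry 2
  remaining carry: 2

0o200476472562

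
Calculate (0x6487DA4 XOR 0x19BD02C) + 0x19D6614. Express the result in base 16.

0x971139C

First 0x6487DA4 XOR 0x19BD02C = 0x7D3AD88.
Add column by column in base 16, right to left:
  8+4 = C
  8+1 = 9
  D+6 = 3 carry 1
  A+6+1 = 1 carry 1
  3+D+1 = 1 carry 1
  D+9+1 = 7 carry 1
  7+1+1 = 9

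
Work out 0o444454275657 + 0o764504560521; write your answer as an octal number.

Add column by column in base 8, right to left:
  7+1 = 0 carry 1
  5+2+1 = 0 carry 1
  6+5+1 = 4 carry 1
  5+0+1 = 6
  7+6 = 5 carry 1
  2+5+1 = 0 carry 1
  4+4+1 = 1 carry 1
  5+0+1 = 6
  4+5 = 1 carry 1
  4+4+1 = 1 carry 1
  4+6+1 = 3 carry 1
  4+7+1 = 4 carry 1
  final carry 1

0o1431161056400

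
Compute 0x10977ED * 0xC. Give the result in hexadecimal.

0xC719F1C

Multiply each base-16 digit by 12, carrying:
  D×12 = 156 → write C carry 9
  E×12+9 = 177 → write 1 carry 11
  7×12+11 = 95 → write F carry 5
  7×12+5 = 89 → write 9 carry 5
  9×12+5 = 113 → write 1 carry 7
  0×12+7 = 7 → write 7
  1×12 = 12 → write C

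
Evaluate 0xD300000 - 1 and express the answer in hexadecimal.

0xD2FFFFF

The trailing 5 digits are 0, so subtracting 1 borrows through: they become F and the next digit up decrements.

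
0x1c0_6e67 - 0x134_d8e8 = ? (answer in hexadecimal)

0x8b957f

Subtract column by column in base 16:
  7-8 → f (borrow)
  6-e-1 → 7 (borrow)
  e-8-1 → 5
  6-d → 9 (borrow)
  0-4-1 → b (borrow)
  c-3-1 → 8
  1-1 → 0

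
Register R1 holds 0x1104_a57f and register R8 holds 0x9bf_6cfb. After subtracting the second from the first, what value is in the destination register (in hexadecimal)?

0x7453884

Subtract column by column in base 16:
  f-b → 4
  7-f → 8 (borrow)
  5-c-1 → 8 (borrow)
  a-6-1 → 3
  4-f → 5 (borrow)
  0-b-1 → 4 (borrow)
  1-9-1 → 7 (borrow)
  1-0-1 → 0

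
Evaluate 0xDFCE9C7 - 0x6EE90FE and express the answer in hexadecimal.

0x70E58C9

Subtract column by column in base 16:
  7-E → 9 (borrow)
  C-F-1 → C (borrow)
  9-0-1 → 8
  E-9 → 5
  C-E → E (borrow)
  F-E-1 → 0
  D-6 → 7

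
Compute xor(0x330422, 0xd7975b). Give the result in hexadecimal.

0xe49379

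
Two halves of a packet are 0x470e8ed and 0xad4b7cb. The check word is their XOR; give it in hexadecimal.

0xea45f26

XOR each hex digit independently (no carries):
  4^a=e, 7^d=a, 0^4=4, e^b=5, 8^7=f, e^c=2, d^b=6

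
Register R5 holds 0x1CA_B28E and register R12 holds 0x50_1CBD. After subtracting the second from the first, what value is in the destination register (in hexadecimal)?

Subtract column by column in base 16:
  E-D → 1
  8-B → D (borrow)
  2-C-1 → 5 (borrow)
  B-1-1 → 9
  A-0 → A
  C-5 → 7
  1-0 → 1

0x17A95D1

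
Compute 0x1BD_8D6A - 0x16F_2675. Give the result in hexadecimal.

0x4E66F5

Subtract column by column in base 16:
  A-5 → 5
  6-7 → F (borrow)
  D-6-1 → 6
  8-2 → 6
  D-F → E (borrow)
  B-6-1 → 4
  1-1 → 0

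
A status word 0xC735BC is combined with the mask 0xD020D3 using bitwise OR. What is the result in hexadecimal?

0xD735FF

OR each hex digit independently (no carries):
  C|D=D, 7|0=7, 3|2=3, 5|0=5, B|D=F, C|3=F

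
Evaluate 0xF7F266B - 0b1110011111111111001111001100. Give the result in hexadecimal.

0xFF329F

0b1110011111111111001111001100 = 0xE7FF3CC in hexadecimal.
Subtract column by column in base 16:
  B-C → F (borrow)
  6-C-1 → 9 (borrow)
  6-3-1 → 2
  2-F → 3 (borrow)
  F-F-1 → F (borrow)
  7-7-1 → F (borrow)
  F-E-1 → 0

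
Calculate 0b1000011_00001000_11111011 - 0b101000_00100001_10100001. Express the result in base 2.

0b110101110011101011010

Subtract column by column in base 2:
  1-1 → 0
  1-0 → 1
  0-0 → 0
  1-0 → 1
  1-0 → 1
  1-1 → 0
  1-0 → 1
  1-1 → 0
  0-1 → 1 (borrow)
  0-0-1 → 1 (borrow)
  0-0-1 → 1 (borrow)
  1-0-1 → 0
  0-0 → 0
  0-1 → 1 (borrow)
  0-0-1 → 1 (borrow)
  0-0-1 → 1 (borrow)
  1-0-1 → 0
  1-0 → 1
  0-0 → 0
  0-1 → 1 (borrow)
  0-0-1 → 1 (borrow)
  0-1-1 → 0 (borrow)
  1-0-1 → 0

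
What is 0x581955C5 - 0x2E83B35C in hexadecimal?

0x2995A269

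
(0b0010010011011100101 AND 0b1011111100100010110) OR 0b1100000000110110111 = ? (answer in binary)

0b0010010011011100101 AND 0b1011111100100010110 = 0b0010010000000000100.
Then OR with 0b1100000000110110111.

0b1110010000110110111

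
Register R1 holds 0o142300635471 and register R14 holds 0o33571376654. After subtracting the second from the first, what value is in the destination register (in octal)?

0o106507236615

Subtract column by column in base 8:
  1-4 → 5 (borrow)
  7-5-1 → 1
  4-6 → 6 (borrow)
  5-6-1 → 6 (borrow)
  3-7-1 → 3 (borrow)
  6-3-1 → 2
  0-1 → 7 (borrow)
  0-7-1 → 0 (borrow)
  3-5-1 → 5 (borrow)
  2-3-1 → 6 (borrow)
  4-3-1 → 0
  1-0 → 1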